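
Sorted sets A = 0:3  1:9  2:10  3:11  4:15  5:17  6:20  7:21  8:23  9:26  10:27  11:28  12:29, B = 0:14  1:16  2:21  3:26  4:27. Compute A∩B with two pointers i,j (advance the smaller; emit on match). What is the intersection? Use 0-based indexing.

i=0 j=0: 3<14, i++
i=1 j=0: 9<14, i++
i=2 j=0: 10<14, i++
i=3 j=0: 11<14, i++
i=4 j=0: 15>14, j++
i=4 j=1: 15<16, i++
i=5 j=1: 17>16, j++
i=5 j=2: 17<21, i++
i=6 j=2: 20<21, i++
i=7 j=2: 21==21 emit, i++,j++
i=8 j=3: 23<26, i++
i=9 j=3: 26==26 emit, i++,j++
i=10 j=4: 27==27 emit, i++,j++

intersection = [21, 26, 27]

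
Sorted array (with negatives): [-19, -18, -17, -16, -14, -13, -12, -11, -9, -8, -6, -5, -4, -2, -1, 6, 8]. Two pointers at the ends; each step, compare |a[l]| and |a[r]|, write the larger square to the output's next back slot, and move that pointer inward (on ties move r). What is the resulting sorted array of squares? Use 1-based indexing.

l=1 r=17: |-19|>|8| out[17]=361, l++
l=2 r=17: |-18|>|8| out[16]=324, l++
l=3 r=17: |-17|>|8| out[15]=289, l++
l=4 r=17: |-16|>|8| out[14]=256, l++
l=5 r=17: |-14|>|8| out[13]=196, l++
l=6 r=17: |-13|>|8| out[12]=169, l++
l=7 r=17: |-12|>|8| out[11]=144, l++
l=8 r=17: |-11|>|8| out[10]=121, l++
l=9 r=17: |-9|>|8| out[9]=81, l++
l=10 r=17: |-8|<=|8| out[8]=64, r--
l=10 r=16: |-8|>|6| out[7]=64, l++
l=11 r=16: |-6|<=|6| out[6]=36, r--
l=11 r=15: |-6|>|-1| out[5]=36, l++
l=12 r=15: |-5|>|-1| out[4]=25, l++
l=13 r=15: |-4|>|-1| out[3]=16, l++
l=14 r=15: |-2|>|-1| out[2]=4, l++
l=15 r=15: |-1|<=|-1| out[1]=1, r--

[1, 4, 16, 25, 36, 36, 64, 64, 81, 121, 144, 169, 196, 256, 289, 324, 361]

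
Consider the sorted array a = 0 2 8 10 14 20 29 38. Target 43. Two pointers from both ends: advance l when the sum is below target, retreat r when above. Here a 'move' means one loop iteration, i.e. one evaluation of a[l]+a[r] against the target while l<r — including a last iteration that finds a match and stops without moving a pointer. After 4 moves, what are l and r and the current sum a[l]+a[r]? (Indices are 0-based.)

l=0 r=7: 0+38=38 <43, l++
l=1 r=7: 2+38=40 <43, l++
l=2 r=7: 8+38=46 >43, r--
l=2 r=6: 8+29=37 <43, l++

l=3, r=6, sum=39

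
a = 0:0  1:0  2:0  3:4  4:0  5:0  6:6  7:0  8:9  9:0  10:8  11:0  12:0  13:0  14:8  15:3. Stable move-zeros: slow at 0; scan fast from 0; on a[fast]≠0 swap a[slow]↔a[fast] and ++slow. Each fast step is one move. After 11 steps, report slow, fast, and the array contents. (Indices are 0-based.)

slow=4, fast=11, a=[4, 6, 9, 8, 0, 0, 0, 0, 0, 0, 0, 0, 0, 0, 8, 3]

(s=0,f=0) a[fast]=0 → fast++
(s=0,f=1) a[fast]=0 → fast++
(s=0,f=2) a[fast]=0 → fast++
(s=0,f=3) a[fast]=4≠0 swap→a[0]=4 → slow++,fast++
(s=1,f=4) a[fast]=0 → fast++
(s=1,f=5) a[fast]=0 → fast++
(s=1,f=6) a[fast]=6≠0 swap→a[1]=6 → slow++,fast++
(s=2,f=7) a[fast]=0 → fast++
(s=2,f=8) a[fast]=9≠0 swap→a[2]=9 → slow++,fast++
(s=3,f=9) a[fast]=0 → fast++
(s=3,f=10) a[fast]=8≠0 swap→a[3]=8 → slow++,fast++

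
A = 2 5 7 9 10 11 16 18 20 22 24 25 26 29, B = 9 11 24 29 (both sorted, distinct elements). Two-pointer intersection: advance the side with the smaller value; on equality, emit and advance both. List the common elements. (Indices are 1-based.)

i=1 j=1: 2<9, i++
i=2 j=1: 5<9, i++
i=3 j=1: 7<9, i++
i=4 j=1: 9==9 emit, i++,j++
i=5 j=2: 10<11, i++
i=6 j=2: 11==11 emit, i++,j++
i=7 j=3: 16<24, i++
i=8 j=3: 18<24, i++
i=9 j=3: 20<24, i++
i=10 j=3: 22<24, i++
i=11 j=3: 24==24 emit, i++,j++
i=12 j=4: 25<29, i++
i=13 j=4: 26<29, i++
i=14 j=4: 29==29 emit, i++,j++

intersection = [9, 11, 24, 29]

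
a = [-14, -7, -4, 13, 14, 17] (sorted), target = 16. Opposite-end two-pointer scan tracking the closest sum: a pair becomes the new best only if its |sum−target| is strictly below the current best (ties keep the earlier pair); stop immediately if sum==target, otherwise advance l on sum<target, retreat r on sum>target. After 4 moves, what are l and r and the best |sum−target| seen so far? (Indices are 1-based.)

l=1 r=6: -14+17=3 d=13 *, l++
l=2 r=6: -7+17=10 d=6 *, l++
l=3 r=6: -4+17=13 d=3 *, l++
l=4 r=6: 13+17=30 d=14, r--

l=4, r=5, best |Δ|=3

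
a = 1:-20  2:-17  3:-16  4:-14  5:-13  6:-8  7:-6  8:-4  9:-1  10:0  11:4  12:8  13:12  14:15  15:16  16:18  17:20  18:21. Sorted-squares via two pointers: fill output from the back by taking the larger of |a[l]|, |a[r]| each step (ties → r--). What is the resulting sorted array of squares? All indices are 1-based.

[0, 1, 16, 16, 36, 64, 64, 144, 169, 196, 225, 256, 256, 289, 324, 400, 400, 441]

[1,18] |-20|<=|21| out[18]=441 → r--
[1,17] |-20|<=|20| out[17]=400 → r--
[1,16] |-20|>|18| out[16]=400 → l++
[2,16] |-17|<=|18| out[15]=324 → r--
[2,15] |-17|>|16| out[14]=289 → l++
[3,15] |-16|<=|16| out[13]=256 → r--
[3,14] |-16|>|15| out[12]=256 → l++
[4,14] |-14|<=|15| out[11]=225 → r--
[4,13] |-14|>|12| out[10]=196 → l++
[5,13] |-13|>|12| out[9]=169 → l++
[6,13] |-8|<=|12| out[8]=144 → r--
[6,12] |-8|<=|8| out[7]=64 → r--
[6,11] |-8|>|4| out[6]=64 → l++
[7,11] |-6|>|4| out[5]=36 → l++
[8,11] |-4|<=|4| out[4]=16 → r--
[8,10] |-4|>|0| out[3]=16 → l++
[9,10] |-1|>|0| out[2]=1 → l++
[10,10] |0|<=|0| out[1]=0 → r--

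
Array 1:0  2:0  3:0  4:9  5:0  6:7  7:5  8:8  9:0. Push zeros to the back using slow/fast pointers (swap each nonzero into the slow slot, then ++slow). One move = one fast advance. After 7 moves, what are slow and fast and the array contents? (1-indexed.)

slow=1 fast=1: a[fast]=0, fast++
slow=1 fast=2: a[fast]=0, fast++
slow=1 fast=3: a[fast]=0, fast++
slow=1 fast=4: a[fast]=9≠0 swap→a[1]=9, slow++,fast++
slow=2 fast=5: a[fast]=0, fast++
slow=2 fast=6: a[fast]=7≠0 swap→a[2]=7, slow++,fast++
slow=3 fast=7: a[fast]=5≠0 swap→a[3]=5, slow++,fast++

slow=4, fast=8, a=[9, 7, 5, 0, 0, 0, 0, 8, 0]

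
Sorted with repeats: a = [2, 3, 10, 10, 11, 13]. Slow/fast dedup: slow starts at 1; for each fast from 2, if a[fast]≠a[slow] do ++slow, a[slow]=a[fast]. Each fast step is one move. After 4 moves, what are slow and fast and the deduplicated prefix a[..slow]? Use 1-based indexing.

slow=1 fast=2: a[fast]=3≠a[slow]=2 write a[2]=3, slow++,fast++
slow=2 fast=3: a[fast]=10≠a[slow]=3 write a[3]=10, slow++,fast++
slow=3 fast=4: a[fast]=10=a[slow] dup, fast++
slow=3 fast=5: a[fast]=11≠a[slow]=10 write a[4]=11, slow++,fast++

slow=4, fast=6, prefix=[2, 3, 10, 11]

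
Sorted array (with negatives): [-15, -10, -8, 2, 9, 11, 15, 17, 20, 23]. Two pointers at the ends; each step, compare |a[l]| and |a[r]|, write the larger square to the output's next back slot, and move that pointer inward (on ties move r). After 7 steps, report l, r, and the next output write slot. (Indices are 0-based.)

l=2, r=4, next write slot=2

l=0 r=9: |-15|<=|23| out[9]=529, r--
l=0 r=8: |-15|<=|20| out[8]=400, r--
l=0 r=7: |-15|<=|17| out[7]=289, r--
l=0 r=6: |-15|<=|15| out[6]=225, r--
l=0 r=5: |-15|>|11| out[5]=225, l++
l=1 r=5: |-10|<=|11| out[4]=121, r--
l=1 r=4: |-10|>|9| out[3]=100, l++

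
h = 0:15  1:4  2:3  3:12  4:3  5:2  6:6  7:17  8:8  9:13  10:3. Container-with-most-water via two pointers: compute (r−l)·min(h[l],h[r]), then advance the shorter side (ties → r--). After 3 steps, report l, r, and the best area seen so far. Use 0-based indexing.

l=0, r=7, best area=117

l=0 r=10: min(15,3)*10=30 best=30 *, r--
l=0 r=9: min(15,13)*9=117 best=117 *, r--
l=0 r=8: min(15,8)*8=64 best=117, r--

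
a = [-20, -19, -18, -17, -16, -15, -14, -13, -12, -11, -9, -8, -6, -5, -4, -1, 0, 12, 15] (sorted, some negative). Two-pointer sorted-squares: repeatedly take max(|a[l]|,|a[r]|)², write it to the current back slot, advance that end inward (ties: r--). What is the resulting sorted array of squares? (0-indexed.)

[0, 1, 16, 25, 36, 64, 81, 121, 144, 144, 169, 196, 225, 225, 256, 289, 324, 361, 400]

[0,18] |-20|>|15| out[18]=400 → l++
[1,18] |-19|>|15| out[17]=361 → l++
[2,18] |-18|>|15| out[16]=324 → l++
[3,18] |-17|>|15| out[15]=289 → l++
[4,18] |-16|>|15| out[14]=256 → l++
[5,18] |-15|<=|15| out[13]=225 → r--
[5,17] |-15|>|12| out[12]=225 → l++
[6,17] |-14|>|12| out[11]=196 → l++
[7,17] |-13|>|12| out[10]=169 → l++
[8,17] |-12|<=|12| out[9]=144 → r--
[8,16] |-12|>|0| out[8]=144 → l++
[9,16] |-11|>|0| out[7]=121 → l++
[10,16] |-9|>|0| out[6]=81 → l++
[11,16] |-8|>|0| out[5]=64 → l++
[12,16] |-6|>|0| out[4]=36 → l++
[13,16] |-5|>|0| out[3]=25 → l++
[14,16] |-4|>|0| out[2]=16 → l++
[15,16] |-1|>|0| out[1]=1 → l++
[16,16] |0|<=|0| out[0]=0 → r--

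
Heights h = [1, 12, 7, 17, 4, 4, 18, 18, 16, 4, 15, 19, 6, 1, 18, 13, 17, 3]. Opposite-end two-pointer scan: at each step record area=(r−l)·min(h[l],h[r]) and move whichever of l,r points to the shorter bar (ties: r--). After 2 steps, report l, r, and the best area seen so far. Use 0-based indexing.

[0,17] min(1,3)*17=17 best=17 * → l++
[1,17] min(12,3)*16=48 best=48 * → r--

l=1, r=16, best area=48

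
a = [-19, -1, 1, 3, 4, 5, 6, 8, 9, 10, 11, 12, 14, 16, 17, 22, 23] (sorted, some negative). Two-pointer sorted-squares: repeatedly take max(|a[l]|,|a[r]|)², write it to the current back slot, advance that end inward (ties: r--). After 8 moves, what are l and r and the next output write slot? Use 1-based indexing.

l=2, r=10, next write slot=9

l=1 r=17: |-19|<=|23| out[17]=529, r--
l=1 r=16: |-19|<=|22| out[16]=484, r--
l=1 r=15: |-19|>|17| out[15]=361, l++
l=2 r=15: |-1|<=|17| out[14]=289, r--
l=2 r=14: |-1|<=|16| out[13]=256, r--
l=2 r=13: |-1|<=|14| out[12]=196, r--
l=2 r=12: |-1|<=|12| out[11]=144, r--
l=2 r=11: |-1|<=|11| out[10]=121, r--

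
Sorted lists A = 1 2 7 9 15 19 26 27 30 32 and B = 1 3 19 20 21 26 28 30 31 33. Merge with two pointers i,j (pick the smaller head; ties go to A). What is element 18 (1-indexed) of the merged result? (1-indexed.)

merged[18] = 31

[i=1,j=1] A[i]=1<=B[j]=1 take 1 → i++
[i=2,j=1] A[i]=2>B[j]=1 take 1 → j++
[i=2,j=2] A[i]=2<=B[j]=3 take 2 → i++
[i=3,j=2] A[i]=7>B[j]=3 take 3 → j++
[i=3,j=3] A[i]=7<=B[j]=19 take 7 → i++
[i=4,j=3] A[i]=9<=B[j]=19 take 9 → i++
[i=5,j=3] A[i]=15<=B[j]=19 take 15 → i++
[i=6,j=3] A[i]=19<=B[j]=19 take 19 → i++
[i=7,j=3] A[i]=26>B[j]=19 take 19 → j++
[i=7,j=4] A[i]=26>B[j]=20 take 20 → j++
[i=7,j=5] A[i]=26>B[j]=21 take 21 → j++
[i=7,j=6] A[i]=26<=B[j]=26 take 26 → i++
[i=8,j=6] A[i]=27>B[j]=26 take 26 → j++
[i=8,j=7] A[i]=27<=B[j]=28 take 27 → i++
[i=9,j=7] A[i]=30>B[j]=28 take 28 → j++
[i=9,j=8] A[i]=30<=B[j]=30 take 30 → i++
[i=10,j=8] A[i]=32>B[j]=30 take 30 → j++
[i=10,j=9] A[i]=32>B[j]=31 take 31 → j++
[i=10,j=10] A[i]=32<=B[j]=33 take 32 → i++
[i=11,j=10] A done, take B[j]=33 → j++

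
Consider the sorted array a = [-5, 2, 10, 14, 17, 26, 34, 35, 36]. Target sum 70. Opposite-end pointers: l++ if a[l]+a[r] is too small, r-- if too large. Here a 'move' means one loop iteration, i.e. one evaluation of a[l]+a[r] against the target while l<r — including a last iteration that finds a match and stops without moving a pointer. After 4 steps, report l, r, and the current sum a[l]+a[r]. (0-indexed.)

l=4, r=8, sum=53

l=0 r=8: -5+36=31 <70, l++
l=1 r=8: 2+36=38 <70, l++
l=2 r=8: 10+36=46 <70, l++
l=3 r=8: 14+36=50 <70, l++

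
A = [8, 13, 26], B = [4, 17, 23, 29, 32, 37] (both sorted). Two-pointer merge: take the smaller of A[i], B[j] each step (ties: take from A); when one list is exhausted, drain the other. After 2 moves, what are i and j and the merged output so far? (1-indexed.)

i=1 j=1: A[i]=8>B[j]=4 take 4, j++
i=1 j=2: A[i]=8<=B[j]=17 take 8, i++

i=2, j=2, merged so far=[4, 8]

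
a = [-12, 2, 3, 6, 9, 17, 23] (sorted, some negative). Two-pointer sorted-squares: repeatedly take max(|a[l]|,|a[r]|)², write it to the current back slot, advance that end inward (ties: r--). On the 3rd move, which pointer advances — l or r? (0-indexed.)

l

[0,6] |-12|<=|23| out[6]=529 → r--
[0,5] |-12|<=|17| out[5]=289 → r--
[0,4] |-12|>|9| out[4]=144 → l++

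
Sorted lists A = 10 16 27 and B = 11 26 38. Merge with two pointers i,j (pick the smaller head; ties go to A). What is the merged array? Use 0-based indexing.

[i=0,j=0] A[i]=10<=B[j]=11 take 10 → i++
[i=1,j=0] A[i]=16>B[j]=11 take 11 → j++
[i=1,j=1] A[i]=16<=B[j]=26 take 16 → i++
[i=2,j=1] A[i]=27>B[j]=26 take 26 → j++
[i=2,j=2] A[i]=27<=B[j]=38 take 27 → i++
[i=3,j=2] A done, take B[j]=38 → j++

[10, 11, 16, 26, 27, 38]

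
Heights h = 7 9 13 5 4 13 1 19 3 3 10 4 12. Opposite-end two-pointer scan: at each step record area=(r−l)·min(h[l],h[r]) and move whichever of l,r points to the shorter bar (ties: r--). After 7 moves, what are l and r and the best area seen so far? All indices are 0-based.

[0,12] min(7,12)*12=84 best=84 * → l++
[1,12] min(9,12)*11=99 best=99 * → l++
[2,12] min(13,12)*10=120 best=120 * → r--
[2,11] min(13,4)*9=36 best=120 → r--
[2,10] min(13,10)*8=80 best=120 → r--
[2,9] min(13,3)*7=21 best=120 → r--
[2,8] min(13,3)*6=18 best=120 → r--

l=2, r=7, best area=120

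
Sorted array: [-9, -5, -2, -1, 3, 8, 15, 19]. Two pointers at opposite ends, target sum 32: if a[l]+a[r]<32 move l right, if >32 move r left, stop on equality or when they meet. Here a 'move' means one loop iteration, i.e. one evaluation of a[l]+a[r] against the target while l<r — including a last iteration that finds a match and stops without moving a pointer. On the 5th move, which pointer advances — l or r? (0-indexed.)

l

[0,7] -9+19=10 <32 → l++
[1,7] -5+19=14 <32 → l++
[2,7] -2+19=17 <32 → l++
[3,7] -1+19=18 <32 → l++
[4,7] 3+19=22 <32 → l++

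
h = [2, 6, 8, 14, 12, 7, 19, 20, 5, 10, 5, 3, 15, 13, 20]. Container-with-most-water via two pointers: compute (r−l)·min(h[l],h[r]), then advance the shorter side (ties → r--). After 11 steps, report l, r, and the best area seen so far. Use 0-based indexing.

[0,14] min(2,20)*14=28 best=28 * → l++
[1,14] min(6,20)*13=78 best=78 * → l++
[2,14] min(8,20)*12=96 best=96 * → l++
[3,14] min(14,20)*11=154 best=154 * → l++
[4,14] min(12,20)*10=120 best=154 → l++
[5,14] min(7,20)*9=63 best=154 → l++
[6,14] min(19,20)*8=152 best=154 → l++
[7,14] min(20,20)*7=140 best=154 → r--
[7,13] min(20,13)*6=78 best=154 → r--
[7,12] min(20,15)*5=75 best=154 → r--
[7,11] min(20,3)*4=12 best=154 → r--

l=7, r=10, best area=154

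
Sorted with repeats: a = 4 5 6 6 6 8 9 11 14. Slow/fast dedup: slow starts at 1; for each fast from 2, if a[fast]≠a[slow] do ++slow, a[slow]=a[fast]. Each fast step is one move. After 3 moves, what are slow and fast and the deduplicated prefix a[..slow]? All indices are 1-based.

slow=3, fast=5, prefix=[4, 5, 6]

(s=1,f=2) a[fast]=5≠a[slow]=4 write a[2]=5 → slow++,fast++
(s=2,f=3) a[fast]=6≠a[slow]=5 write a[3]=6 → slow++,fast++
(s=3,f=4) a[fast]=6=a[slow] dup → fast++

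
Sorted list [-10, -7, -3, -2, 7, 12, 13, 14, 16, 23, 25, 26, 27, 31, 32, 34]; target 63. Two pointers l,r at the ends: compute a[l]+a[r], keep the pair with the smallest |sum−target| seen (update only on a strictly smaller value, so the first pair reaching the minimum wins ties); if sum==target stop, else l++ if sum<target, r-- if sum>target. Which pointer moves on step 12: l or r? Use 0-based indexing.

l

[0,15] -10+34=24 d=39 * → l++
[1,15] -7+34=27 d=36 * → l++
[2,15] -3+34=31 d=32 * → l++
[3,15] -2+34=32 d=31 * → l++
[4,15] 7+34=41 d=22 * → l++
[5,15] 12+34=46 d=17 * → l++
[6,15] 13+34=47 d=16 * → l++
[7,15] 14+34=48 d=15 * → l++
[8,15] 16+34=50 d=13 * → l++
[9,15] 23+34=57 d=6 * → l++
[10,15] 25+34=59 d=4 * → l++
[11,15] 26+34=60 d=3 * → l++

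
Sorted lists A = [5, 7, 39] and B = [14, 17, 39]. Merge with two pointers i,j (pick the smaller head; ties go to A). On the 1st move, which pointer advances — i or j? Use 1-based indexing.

i=1 j=1: A[i]=5<=B[j]=14 take 5, i++

i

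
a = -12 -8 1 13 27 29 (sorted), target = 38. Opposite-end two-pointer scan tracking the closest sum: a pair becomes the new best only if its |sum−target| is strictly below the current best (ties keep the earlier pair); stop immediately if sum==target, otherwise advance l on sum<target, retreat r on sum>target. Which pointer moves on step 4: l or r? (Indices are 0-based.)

r

l=0 r=5: -12+29=17 d=21 *, l++
l=1 r=5: -8+29=21 d=17 *, l++
l=2 r=5: 1+29=30 d=8 *, l++
l=3 r=5: 13+29=42 d=4 *, r--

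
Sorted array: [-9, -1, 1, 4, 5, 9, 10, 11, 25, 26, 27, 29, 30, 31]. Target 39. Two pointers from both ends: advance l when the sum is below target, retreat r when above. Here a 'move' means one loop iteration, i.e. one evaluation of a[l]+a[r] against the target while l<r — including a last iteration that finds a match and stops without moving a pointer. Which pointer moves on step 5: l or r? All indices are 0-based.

l

l=0 r=13: -9+31=22 <39, l++
l=1 r=13: -1+31=30 <39, l++
l=2 r=13: 1+31=32 <39, l++
l=3 r=13: 4+31=35 <39, l++
l=4 r=13: 5+31=36 <39, l++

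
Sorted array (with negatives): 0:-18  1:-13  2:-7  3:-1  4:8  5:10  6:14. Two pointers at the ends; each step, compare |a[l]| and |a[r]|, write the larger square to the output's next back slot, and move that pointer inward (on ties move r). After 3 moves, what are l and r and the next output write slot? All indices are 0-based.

l=0 r=6: |-18|>|14| out[6]=324, l++
l=1 r=6: |-13|<=|14| out[5]=196, r--
l=1 r=5: |-13|>|10| out[4]=169, l++

l=2, r=5, next write slot=3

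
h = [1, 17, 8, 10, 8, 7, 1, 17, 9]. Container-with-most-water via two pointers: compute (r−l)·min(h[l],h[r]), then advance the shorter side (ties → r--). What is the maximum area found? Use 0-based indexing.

max area = 102

[0,8] min(1,9)*8=8 best=8 * → l++
[1,8] min(17,9)*7=63 best=63 * → r--
[1,7] min(17,17)*6=102 best=102 * → r--
[1,6] min(17,1)*5=5 best=102 → r--
[1,5] min(17,7)*4=28 best=102 → r--
[1,4] min(17,8)*3=24 best=102 → r--
[1,3] min(17,10)*2=20 best=102 → r--
[1,2] min(17,8)*1=8 best=102 → r--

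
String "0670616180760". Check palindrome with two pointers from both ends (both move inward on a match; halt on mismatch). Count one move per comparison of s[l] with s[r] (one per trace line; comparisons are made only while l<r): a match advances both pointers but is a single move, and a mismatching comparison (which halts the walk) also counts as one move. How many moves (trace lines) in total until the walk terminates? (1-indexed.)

[1,13] '0'=='0' → l++,r--
[2,12] '6'=='6' → l++,r--
[3,11] '7'=='7' → l++,r--
[4,10] '0'=='0' → l++,r--
[5,9] '6'!='8' → stop

5 moves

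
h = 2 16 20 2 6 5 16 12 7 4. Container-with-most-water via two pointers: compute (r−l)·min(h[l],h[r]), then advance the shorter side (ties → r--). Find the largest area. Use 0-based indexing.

max area = 80

[0,9] min(2,4)*9=18 best=18 * → l++
[1,9] min(16,4)*8=32 best=32 * → r--
[1,8] min(16,7)*7=49 best=49 * → r--
[1,7] min(16,12)*6=72 best=72 * → r--
[1,6] min(16,16)*5=80 best=80 * → r--
[1,5] min(16,5)*4=20 best=80 → r--
[1,4] min(16,6)*3=18 best=80 → r--
[1,3] min(16,2)*2=4 best=80 → r--
[1,2] min(16,20)*1=16 best=80 → l++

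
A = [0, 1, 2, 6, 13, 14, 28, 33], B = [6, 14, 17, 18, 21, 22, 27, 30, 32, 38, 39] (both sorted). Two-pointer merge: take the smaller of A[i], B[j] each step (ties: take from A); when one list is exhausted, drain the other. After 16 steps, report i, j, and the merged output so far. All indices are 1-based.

i=8, j=10, merged so far=[0, 1, 2, 6, 6, 13, 14, 14, 17, 18, 21, 22, 27, 28, 30, 32]

[i=1,j=1] A[i]=0<=B[j]=6 take 0 → i++
[i=2,j=1] A[i]=1<=B[j]=6 take 1 → i++
[i=3,j=1] A[i]=2<=B[j]=6 take 2 → i++
[i=4,j=1] A[i]=6<=B[j]=6 take 6 → i++
[i=5,j=1] A[i]=13>B[j]=6 take 6 → j++
[i=5,j=2] A[i]=13<=B[j]=14 take 13 → i++
[i=6,j=2] A[i]=14<=B[j]=14 take 14 → i++
[i=7,j=2] A[i]=28>B[j]=14 take 14 → j++
[i=7,j=3] A[i]=28>B[j]=17 take 17 → j++
[i=7,j=4] A[i]=28>B[j]=18 take 18 → j++
[i=7,j=5] A[i]=28>B[j]=21 take 21 → j++
[i=7,j=6] A[i]=28>B[j]=22 take 22 → j++
[i=7,j=7] A[i]=28>B[j]=27 take 27 → j++
[i=7,j=8] A[i]=28<=B[j]=30 take 28 → i++
[i=8,j=8] A[i]=33>B[j]=30 take 30 → j++
[i=8,j=9] A[i]=33>B[j]=32 take 32 → j++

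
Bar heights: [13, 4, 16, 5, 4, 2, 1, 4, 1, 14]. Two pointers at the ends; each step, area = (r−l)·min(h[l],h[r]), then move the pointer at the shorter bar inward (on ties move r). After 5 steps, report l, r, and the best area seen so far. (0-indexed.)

l=0 r=9: min(13,14)*9=117 best=117 *, l++
l=1 r=9: min(4,14)*8=32 best=117, l++
l=2 r=9: min(16,14)*7=98 best=117, r--
l=2 r=8: min(16,1)*6=6 best=117, r--
l=2 r=7: min(16,4)*5=20 best=117, r--

l=2, r=6, best area=117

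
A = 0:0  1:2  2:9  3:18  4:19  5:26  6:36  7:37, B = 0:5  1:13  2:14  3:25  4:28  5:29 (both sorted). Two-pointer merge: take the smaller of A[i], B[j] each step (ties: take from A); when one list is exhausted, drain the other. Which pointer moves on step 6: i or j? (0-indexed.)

j

[i=0,j=0] A[i]=0<=B[j]=5 take 0 → i++
[i=1,j=0] A[i]=2<=B[j]=5 take 2 → i++
[i=2,j=0] A[i]=9>B[j]=5 take 5 → j++
[i=2,j=1] A[i]=9<=B[j]=13 take 9 → i++
[i=3,j=1] A[i]=18>B[j]=13 take 13 → j++
[i=3,j=2] A[i]=18>B[j]=14 take 14 → j++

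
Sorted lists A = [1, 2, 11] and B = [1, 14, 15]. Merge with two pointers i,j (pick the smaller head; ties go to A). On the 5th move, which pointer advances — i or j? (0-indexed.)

j

i=0 j=0: A[i]=1<=B[j]=1 take 1, i++
i=1 j=0: A[i]=2>B[j]=1 take 1, j++
i=1 j=1: A[i]=2<=B[j]=14 take 2, i++
i=2 j=1: A[i]=11<=B[j]=14 take 11, i++
i=3 j=1: A done, take B[j]=14, j++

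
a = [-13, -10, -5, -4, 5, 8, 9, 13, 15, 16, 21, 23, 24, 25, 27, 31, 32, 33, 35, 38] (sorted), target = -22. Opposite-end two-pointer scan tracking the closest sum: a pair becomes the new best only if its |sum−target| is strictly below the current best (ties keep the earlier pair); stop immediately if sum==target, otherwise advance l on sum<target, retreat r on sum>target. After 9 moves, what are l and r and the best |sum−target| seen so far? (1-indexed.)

l=1 r=20: -13+38=25 d=47 *, r--
l=1 r=19: -13+35=22 d=44 *, r--
l=1 r=18: -13+33=20 d=42 *, r--
l=1 r=17: -13+32=19 d=41 *, r--
l=1 r=16: -13+31=18 d=40 *, r--
l=1 r=15: -13+27=14 d=36 *, r--
l=1 r=14: -13+25=12 d=34 *, r--
l=1 r=13: -13+24=11 d=33 *, r--
l=1 r=12: -13+23=10 d=32 *, r--

l=1, r=11, best |Δ|=32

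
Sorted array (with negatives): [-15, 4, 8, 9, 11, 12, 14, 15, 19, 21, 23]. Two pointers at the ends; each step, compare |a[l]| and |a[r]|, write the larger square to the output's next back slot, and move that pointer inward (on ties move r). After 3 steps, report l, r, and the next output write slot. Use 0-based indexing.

[0,10] |-15|<=|23| out[10]=529 → r--
[0,9] |-15|<=|21| out[9]=441 → r--
[0,8] |-15|<=|19| out[8]=361 → r--

l=0, r=7, next write slot=7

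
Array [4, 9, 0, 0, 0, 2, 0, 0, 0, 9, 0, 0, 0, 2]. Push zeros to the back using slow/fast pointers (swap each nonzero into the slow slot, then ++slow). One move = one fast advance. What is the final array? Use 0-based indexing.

(s=0,f=0) a[fast]=4≠0 swap→a[0]=4 → slow++,fast++
(s=1,f=1) a[fast]=9≠0 swap→a[1]=9 → slow++,fast++
(s=2,f=2) a[fast]=0 → fast++
(s=2,f=3) a[fast]=0 → fast++
(s=2,f=4) a[fast]=0 → fast++
(s=2,f=5) a[fast]=2≠0 swap→a[2]=2 → slow++,fast++
(s=3,f=6) a[fast]=0 → fast++
(s=3,f=7) a[fast]=0 → fast++
(s=3,f=8) a[fast]=0 → fast++
(s=3,f=9) a[fast]=9≠0 swap→a[3]=9 → slow++,fast++
(s=4,f=10) a[fast]=0 → fast++
(s=4,f=11) a[fast]=0 → fast++
(s=4,f=12) a[fast]=0 → fast++
(s=4,f=13) a[fast]=2≠0 swap→a[4]=2 → slow++,fast++

[4, 9, 2, 9, 2, 0, 0, 0, 0, 0, 0, 0, 0, 0]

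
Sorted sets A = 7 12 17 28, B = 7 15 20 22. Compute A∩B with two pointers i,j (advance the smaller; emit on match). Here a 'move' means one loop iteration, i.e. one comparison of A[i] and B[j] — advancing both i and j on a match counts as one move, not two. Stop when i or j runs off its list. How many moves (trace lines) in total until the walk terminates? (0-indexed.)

i=0 j=0: 7==7 emit, i++,j++
i=1 j=1: 12<15, i++
i=2 j=1: 17>15, j++
i=2 j=2: 17<20, i++
i=3 j=2: 28>20, j++
i=3 j=3: 28>22, j++

6 moves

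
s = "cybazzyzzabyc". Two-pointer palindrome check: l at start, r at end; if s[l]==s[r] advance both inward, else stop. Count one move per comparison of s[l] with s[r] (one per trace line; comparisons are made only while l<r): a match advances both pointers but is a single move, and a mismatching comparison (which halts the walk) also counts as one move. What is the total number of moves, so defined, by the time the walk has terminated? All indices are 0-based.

6 moves

l=0 r=12: 'c'=='c', l++,r--
l=1 r=11: 'y'=='y', l++,r--
l=2 r=10: 'b'=='b', l++,r--
l=3 r=9: 'a'=='a', l++,r--
l=4 r=8: 'z'=='z', l++,r--
l=5 r=7: 'z'=='z', l++,r--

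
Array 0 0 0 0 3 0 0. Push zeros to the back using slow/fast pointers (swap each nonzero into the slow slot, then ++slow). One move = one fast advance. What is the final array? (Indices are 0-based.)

slow=0 fast=0: a[fast]=0, fast++
slow=0 fast=1: a[fast]=0, fast++
slow=0 fast=2: a[fast]=0, fast++
slow=0 fast=3: a[fast]=0, fast++
slow=0 fast=4: a[fast]=3≠0 swap→a[0]=3, slow++,fast++
slow=1 fast=5: a[fast]=0, fast++
slow=1 fast=6: a[fast]=0, fast++

[3, 0, 0, 0, 0, 0, 0]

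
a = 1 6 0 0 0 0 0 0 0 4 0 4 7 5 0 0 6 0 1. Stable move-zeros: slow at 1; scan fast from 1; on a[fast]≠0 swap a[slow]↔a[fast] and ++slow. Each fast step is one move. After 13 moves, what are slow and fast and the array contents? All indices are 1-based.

slow=6, fast=14, a=[1, 6, 4, 4, 7, 0, 0, 0, 0, 0, 0, 0, 0, 5, 0, 0, 6, 0, 1]

(s=1,f=1) a[fast]=1≠0 swap→a[1]=1 → slow++,fast++
(s=2,f=2) a[fast]=6≠0 swap→a[2]=6 → slow++,fast++
(s=3,f=3) a[fast]=0 → fast++
(s=3,f=4) a[fast]=0 → fast++
(s=3,f=5) a[fast]=0 → fast++
(s=3,f=6) a[fast]=0 → fast++
(s=3,f=7) a[fast]=0 → fast++
(s=3,f=8) a[fast]=0 → fast++
(s=3,f=9) a[fast]=0 → fast++
(s=3,f=10) a[fast]=4≠0 swap→a[3]=4 → slow++,fast++
(s=4,f=11) a[fast]=0 → fast++
(s=4,f=12) a[fast]=4≠0 swap→a[4]=4 → slow++,fast++
(s=5,f=13) a[fast]=7≠0 swap→a[5]=7 → slow++,fast++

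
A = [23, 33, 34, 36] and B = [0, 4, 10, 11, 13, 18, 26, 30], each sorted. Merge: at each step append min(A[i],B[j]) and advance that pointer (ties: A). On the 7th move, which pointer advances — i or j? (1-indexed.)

i=1 j=1: A[i]=23>B[j]=0 take 0, j++
i=1 j=2: A[i]=23>B[j]=4 take 4, j++
i=1 j=3: A[i]=23>B[j]=10 take 10, j++
i=1 j=4: A[i]=23>B[j]=11 take 11, j++
i=1 j=5: A[i]=23>B[j]=13 take 13, j++
i=1 j=6: A[i]=23>B[j]=18 take 18, j++
i=1 j=7: A[i]=23<=B[j]=26 take 23, i++

i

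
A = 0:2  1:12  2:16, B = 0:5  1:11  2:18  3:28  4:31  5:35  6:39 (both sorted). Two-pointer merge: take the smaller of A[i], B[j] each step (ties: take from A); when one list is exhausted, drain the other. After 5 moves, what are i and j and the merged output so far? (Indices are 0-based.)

i=3, j=2, merged so far=[2, 5, 11, 12, 16]

[i=0,j=0] A[i]=2<=B[j]=5 take 2 → i++
[i=1,j=0] A[i]=12>B[j]=5 take 5 → j++
[i=1,j=1] A[i]=12>B[j]=11 take 11 → j++
[i=1,j=2] A[i]=12<=B[j]=18 take 12 → i++
[i=2,j=2] A[i]=16<=B[j]=18 take 16 → i++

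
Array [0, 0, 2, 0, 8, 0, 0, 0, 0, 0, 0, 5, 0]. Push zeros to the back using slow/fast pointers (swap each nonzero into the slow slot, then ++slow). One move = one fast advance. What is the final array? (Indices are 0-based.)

[2, 8, 5, 0, 0, 0, 0, 0, 0, 0, 0, 0, 0]

(s=0,f=0) a[fast]=0 → fast++
(s=0,f=1) a[fast]=0 → fast++
(s=0,f=2) a[fast]=2≠0 swap→a[0]=2 → slow++,fast++
(s=1,f=3) a[fast]=0 → fast++
(s=1,f=4) a[fast]=8≠0 swap→a[1]=8 → slow++,fast++
(s=2,f=5) a[fast]=0 → fast++
(s=2,f=6) a[fast]=0 → fast++
(s=2,f=7) a[fast]=0 → fast++
(s=2,f=8) a[fast]=0 → fast++
(s=2,f=9) a[fast]=0 → fast++
(s=2,f=10) a[fast]=0 → fast++
(s=2,f=11) a[fast]=5≠0 swap→a[2]=5 → slow++,fast++
(s=3,f=12) a[fast]=0 → fast++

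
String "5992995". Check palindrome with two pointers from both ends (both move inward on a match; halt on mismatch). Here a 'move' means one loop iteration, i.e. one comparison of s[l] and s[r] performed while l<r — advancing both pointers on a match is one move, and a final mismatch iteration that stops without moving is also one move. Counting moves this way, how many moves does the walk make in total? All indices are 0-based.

l=0 r=6: '5'=='5', l++,r--
l=1 r=5: '9'=='9', l++,r--
l=2 r=4: '9'=='9', l++,r--

3 moves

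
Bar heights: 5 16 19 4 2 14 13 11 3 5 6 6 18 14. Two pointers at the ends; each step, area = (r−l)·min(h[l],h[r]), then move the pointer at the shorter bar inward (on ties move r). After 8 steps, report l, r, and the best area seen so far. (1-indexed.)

[1,14] min(5,14)*13=65 best=65 * → l++
[2,14] min(16,14)*12=168 best=168 * → r--
[2,13] min(16,18)*11=176 best=176 * → l++
[3,13] min(19,18)*10=180 best=180 * → r--
[3,12] min(19,6)*9=54 best=180 → r--
[3,11] min(19,6)*8=48 best=180 → r--
[3,10] min(19,5)*7=35 best=180 → r--
[3,9] min(19,3)*6=18 best=180 → r--

l=3, r=8, best area=180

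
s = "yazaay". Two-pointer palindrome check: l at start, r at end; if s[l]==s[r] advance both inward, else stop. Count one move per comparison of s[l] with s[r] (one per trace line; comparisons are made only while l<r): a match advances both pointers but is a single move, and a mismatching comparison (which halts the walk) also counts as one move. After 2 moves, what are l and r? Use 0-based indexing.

l=0 r=5: 'y'=='y', l++,r--
l=1 r=4: 'a'=='a', l++,r--

l=2, r=3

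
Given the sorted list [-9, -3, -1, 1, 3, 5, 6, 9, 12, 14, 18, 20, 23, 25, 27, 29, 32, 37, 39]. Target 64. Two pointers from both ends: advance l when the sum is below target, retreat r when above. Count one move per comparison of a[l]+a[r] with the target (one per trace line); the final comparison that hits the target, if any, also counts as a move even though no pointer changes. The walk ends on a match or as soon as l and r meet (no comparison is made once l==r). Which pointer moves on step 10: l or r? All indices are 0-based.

l=0 r=18: -9+39=30 <64, l++
l=1 r=18: -3+39=36 <64, l++
l=2 r=18: -1+39=38 <64, l++
l=3 r=18: 1+39=40 <64, l++
l=4 r=18: 3+39=42 <64, l++
l=5 r=18: 5+39=44 <64, l++
l=6 r=18: 6+39=45 <64, l++
l=7 r=18: 9+39=48 <64, l++
l=8 r=18: 12+39=51 <64, l++
l=9 r=18: 14+39=53 <64, l++

l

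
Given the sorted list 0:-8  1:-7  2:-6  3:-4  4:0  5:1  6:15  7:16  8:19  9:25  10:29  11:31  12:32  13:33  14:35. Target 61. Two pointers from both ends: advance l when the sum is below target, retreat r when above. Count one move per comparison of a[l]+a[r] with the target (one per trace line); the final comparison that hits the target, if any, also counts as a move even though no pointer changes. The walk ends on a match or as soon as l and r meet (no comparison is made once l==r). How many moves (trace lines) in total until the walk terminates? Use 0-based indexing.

13 moves

l=0 r=14: -8+35=27 <61, l++
l=1 r=14: -7+35=28 <61, l++
l=2 r=14: -6+35=29 <61, l++
l=3 r=14: -4+35=31 <61, l++
l=4 r=14: 0+35=35 <61, l++
l=5 r=14: 1+35=36 <61, l++
l=6 r=14: 15+35=50 <61, l++
l=7 r=14: 16+35=51 <61, l++
l=8 r=14: 19+35=54 <61, l++
l=9 r=14: 25+35=60 <61, l++
l=10 r=14: 29+35=64 >61, r--
l=10 r=13: 29+33=62 >61, r--
l=10 r=12: 29+32=61, found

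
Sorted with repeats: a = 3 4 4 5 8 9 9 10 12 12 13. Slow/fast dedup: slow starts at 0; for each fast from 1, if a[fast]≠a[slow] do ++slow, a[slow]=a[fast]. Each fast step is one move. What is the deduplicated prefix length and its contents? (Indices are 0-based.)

(s=0,f=1) a[fast]=4≠a[slow]=3 write a[1]=4 → slow++,fast++
(s=1,f=2) a[fast]=4=a[slow] dup → fast++
(s=1,f=3) a[fast]=5≠a[slow]=4 write a[2]=5 → slow++,fast++
(s=2,f=4) a[fast]=8≠a[slow]=5 write a[3]=8 → slow++,fast++
(s=3,f=5) a[fast]=9≠a[slow]=8 write a[4]=9 → slow++,fast++
(s=4,f=6) a[fast]=9=a[slow] dup → fast++
(s=4,f=7) a[fast]=10≠a[slow]=9 write a[5]=10 → slow++,fast++
(s=5,f=8) a[fast]=12≠a[slow]=10 write a[6]=12 → slow++,fast++
(s=6,f=9) a[fast]=12=a[slow] dup → fast++
(s=6,f=10) a[fast]=13≠a[slow]=12 write a[7]=13 → slow++,fast++

length 8; prefix = [3, 4, 5, 8, 9, 10, 12, 13]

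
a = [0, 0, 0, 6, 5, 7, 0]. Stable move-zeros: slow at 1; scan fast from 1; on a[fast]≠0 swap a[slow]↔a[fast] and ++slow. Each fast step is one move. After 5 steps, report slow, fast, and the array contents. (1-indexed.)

slow=1 fast=1: a[fast]=0, fast++
slow=1 fast=2: a[fast]=0, fast++
slow=1 fast=3: a[fast]=0, fast++
slow=1 fast=4: a[fast]=6≠0 swap→a[1]=6, slow++,fast++
slow=2 fast=5: a[fast]=5≠0 swap→a[2]=5, slow++,fast++

slow=3, fast=6, a=[6, 5, 0, 0, 0, 7, 0]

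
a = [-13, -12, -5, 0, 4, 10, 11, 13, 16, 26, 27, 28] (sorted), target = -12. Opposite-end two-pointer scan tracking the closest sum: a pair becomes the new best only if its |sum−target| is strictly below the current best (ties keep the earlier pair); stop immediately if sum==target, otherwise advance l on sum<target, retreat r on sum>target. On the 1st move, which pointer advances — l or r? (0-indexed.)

r

l=0 r=11: -13+28=15 d=27 *, r--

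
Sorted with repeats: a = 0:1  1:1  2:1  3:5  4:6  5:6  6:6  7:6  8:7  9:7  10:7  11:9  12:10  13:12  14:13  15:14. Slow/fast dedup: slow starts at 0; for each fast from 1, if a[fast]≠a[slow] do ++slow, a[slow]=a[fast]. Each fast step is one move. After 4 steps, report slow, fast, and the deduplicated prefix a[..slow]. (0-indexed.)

slow=2, fast=5, prefix=[1, 5, 6]

slow=0 fast=1: a[fast]=1=a[slow] dup, fast++
slow=0 fast=2: a[fast]=1=a[slow] dup, fast++
slow=0 fast=3: a[fast]=5≠a[slow]=1 write a[1]=5, slow++,fast++
slow=1 fast=4: a[fast]=6≠a[slow]=5 write a[2]=6, slow++,fast++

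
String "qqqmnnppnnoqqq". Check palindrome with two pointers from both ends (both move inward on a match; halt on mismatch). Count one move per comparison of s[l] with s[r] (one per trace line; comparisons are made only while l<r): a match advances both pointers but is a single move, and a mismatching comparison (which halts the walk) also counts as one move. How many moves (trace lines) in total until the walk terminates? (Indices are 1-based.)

l=1 r=14: 'q'=='q', l++,r--
l=2 r=13: 'q'=='q', l++,r--
l=3 r=12: 'q'=='q', l++,r--
l=4 r=11: 'm'!='o', stop

4 moves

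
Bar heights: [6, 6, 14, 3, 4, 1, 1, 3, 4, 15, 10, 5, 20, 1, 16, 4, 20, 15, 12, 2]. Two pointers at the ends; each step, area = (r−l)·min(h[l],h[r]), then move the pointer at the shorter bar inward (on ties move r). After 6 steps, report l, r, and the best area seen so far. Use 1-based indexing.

[1,20] min(6,2)*19=38 best=38 * → r--
[1,19] min(6,12)*18=108 best=108 * → l++
[2,19] min(6,12)*17=102 best=108 → l++
[3,19] min(14,12)*16=192 best=192 * → r--
[3,18] min(14,15)*15=210 best=210 * → l++
[4,18] min(3,15)*14=42 best=210 → l++

l=5, r=18, best area=210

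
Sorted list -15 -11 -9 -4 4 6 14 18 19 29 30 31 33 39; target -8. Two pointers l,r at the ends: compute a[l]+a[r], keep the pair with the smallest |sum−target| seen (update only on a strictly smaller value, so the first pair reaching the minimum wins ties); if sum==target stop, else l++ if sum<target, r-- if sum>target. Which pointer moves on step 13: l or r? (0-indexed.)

l

[0,13] -15+39=24 d=32 * → r--
[0,12] -15+33=18 d=26 * → r--
[0,11] -15+31=16 d=24 * → r--
[0,10] -15+30=15 d=23 * → r--
[0,9] -15+29=14 d=22 * → r--
[0,8] -15+19=4 d=12 * → r--
[0,7] -15+18=3 d=11 * → r--
[0,6] -15+14=-1 d=7 * → r--
[0,5] -15+6=-9 d=1 * → l++
[1,5] -11+6=-5 d=3 → r--
[1,4] -11+4=-7 d=1 → r--
[1,3] -11+-4=-15 d=7 → l++
[2,3] -9+-4=-13 d=5 → l++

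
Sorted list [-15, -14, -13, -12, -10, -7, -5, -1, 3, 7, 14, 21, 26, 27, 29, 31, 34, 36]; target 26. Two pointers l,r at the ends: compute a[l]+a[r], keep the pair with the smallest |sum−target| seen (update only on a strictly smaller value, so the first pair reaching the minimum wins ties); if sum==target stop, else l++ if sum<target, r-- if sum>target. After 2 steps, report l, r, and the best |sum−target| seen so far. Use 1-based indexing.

l=1 r=18: -15+36=21 d=5 *, l++
l=2 r=18: -14+36=22 d=4 *, l++

l=3, r=18, best |Δ|=4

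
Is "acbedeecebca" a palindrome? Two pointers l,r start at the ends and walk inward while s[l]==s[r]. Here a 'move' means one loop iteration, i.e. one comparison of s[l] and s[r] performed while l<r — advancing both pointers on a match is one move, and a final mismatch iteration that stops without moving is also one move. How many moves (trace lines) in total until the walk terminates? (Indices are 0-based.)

[0,11] 'a'=='a' → l++,r--
[1,10] 'c'=='c' → l++,r--
[2,9] 'b'=='b' → l++,r--
[3,8] 'e'=='e' → l++,r--
[4,7] 'd'!='c' → stop

5 moves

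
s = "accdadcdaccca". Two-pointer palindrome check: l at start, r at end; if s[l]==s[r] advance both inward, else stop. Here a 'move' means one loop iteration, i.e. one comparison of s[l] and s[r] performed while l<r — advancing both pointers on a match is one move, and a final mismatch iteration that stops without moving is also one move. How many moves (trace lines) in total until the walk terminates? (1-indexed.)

l=1 r=13: 'a'=='a', l++,r--
l=2 r=12: 'c'=='c', l++,r--
l=3 r=11: 'c'=='c', l++,r--
l=4 r=10: 'd'!='c', stop

4 moves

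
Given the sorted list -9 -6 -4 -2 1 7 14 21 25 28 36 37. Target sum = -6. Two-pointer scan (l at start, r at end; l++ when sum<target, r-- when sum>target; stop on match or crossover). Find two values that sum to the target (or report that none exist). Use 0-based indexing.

(-4, -2)

[0,11] -9+37=28 >-6 → r--
[0,10] -9+36=27 >-6 → r--
[0,9] -9+28=19 >-6 → r--
[0,8] -9+25=16 >-6 → r--
[0,7] -9+21=12 >-6 → r--
[0,6] -9+14=5 >-6 → r--
[0,5] -9+7=-2 >-6 → r--
[0,4] -9+1=-8 <-6 → l++
[1,4] -6+1=-5 >-6 → r--
[1,3] -6+-2=-8 <-6 → l++
[2,3] -4+-2=-6 → found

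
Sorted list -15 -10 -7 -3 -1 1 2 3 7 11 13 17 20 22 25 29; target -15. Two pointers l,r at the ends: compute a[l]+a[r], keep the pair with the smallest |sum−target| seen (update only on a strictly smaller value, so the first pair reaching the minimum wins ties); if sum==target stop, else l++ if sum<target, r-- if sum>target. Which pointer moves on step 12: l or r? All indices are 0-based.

l=0 r=15: -15+29=14 d=29 *, r--
l=0 r=14: -15+25=10 d=25 *, r--
l=0 r=13: -15+22=7 d=22 *, r--
l=0 r=12: -15+20=5 d=20 *, r--
l=0 r=11: -15+17=2 d=17 *, r--
l=0 r=10: -15+13=-2 d=13 *, r--
l=0 r=9: -15+11=-4 d=11 *, r--
l=0 r=8: -15+7=-8 d=7 *, r--
l=0 r=7: -15+3=-12 d=3 *, r--
l=0 r=6: -15+2=-13 d=2 *, r--
l=0 r=5: -15+1=-14 d=1 *, r--
l=0 r=4: -15+-1=-16 d=1, l++

l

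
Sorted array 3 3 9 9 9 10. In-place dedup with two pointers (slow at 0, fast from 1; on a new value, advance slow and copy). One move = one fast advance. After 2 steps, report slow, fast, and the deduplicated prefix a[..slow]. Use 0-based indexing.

slow=1, fast=3, prefix=[3, 9]

(s=0,f=1) a[fast]=3=a[slow] dup → fast++
(s=0,f=2) a[fast]=9≠a[slow]=3 write a[1]=9 → slow++,fast++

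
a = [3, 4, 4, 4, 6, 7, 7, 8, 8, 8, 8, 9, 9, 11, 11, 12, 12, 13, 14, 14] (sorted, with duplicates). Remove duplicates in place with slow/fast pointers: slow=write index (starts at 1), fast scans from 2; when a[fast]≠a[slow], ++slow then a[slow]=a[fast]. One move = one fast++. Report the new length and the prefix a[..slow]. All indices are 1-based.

length 10; prefix = [3, 4, 6, 7, 8, 9, 11, 12, 13, 14]

(s=1,f=2) a[fast]=4≠a[slow]=3 write a[2]=4 → slow++,fast++
(s=2,f=3) a[fast]=4=a[slow] dup → fast++
(s=2,f=4) a[fast]=4=a[slow] dup → fast++
(s=2,f=5) a[fast]=6≠a[slow]=4 write a[3]=6 → slow++,fast++
(s=3,f=6) a[fast]=7≠a[slow]=6 write a[4]=7 → slow++,fast++
(s=4,f=7) a[fast]=7=a[slow] dup → fast++
(s=4,f=8) a[fast]=8≠a[slow]=7 write a[5]=8 → slow++,fast++
(s=5,f=9) a[fast]=8=a[slow] dup → fast++
(s=5,f=10) a[fast]=8=a[slow] dup → fast++
(s=5,f=11) a[fast]=8=a[slow] dup → fast++
(s=5,f=12) a[fast]=9≠a[slow]=8 write a[6]=9 → slow++,fast++
(s=6,f=13) a[fast]=9=a[slow] dup → fast++
(s=6,f=14) a[fast]=11≠a[slow]=9 write a[7]=11 → slow++,fast++
(s=7,f=15) a[fast]=11=a[slow] dup → fast++
(s=7,f=16) a[fast]=12≠a[slow]=11 write a[8]=12 → slow++,fast++
(s=8,f=17) a[fast]=12=a[slow] dup → fast++
(s=8,f=18) a[fast]=13≠a[slow]=12 write a[9]=13 → slow++,fast++
(s=9,f=19) a[fast]=14≠a[slow]=13 write a[10]=14 → slow++,fast++
(s=10,f=20) a[fast]=14=a[slow] dup → fast++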